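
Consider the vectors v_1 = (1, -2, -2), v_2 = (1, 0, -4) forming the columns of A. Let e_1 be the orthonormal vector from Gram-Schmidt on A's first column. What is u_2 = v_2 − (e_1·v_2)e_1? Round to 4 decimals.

e_1 = v_1/‖v_1‖ = (1, -2, -2)/3.0000 = (0.3333, -0.6667, -0.6667).
r_{12} = e_1·v_2 = 3.0000.
u_2 = v_2 − 3.0000·e_1 = (0.0000, 2.0000, -2.0000).

u_2 = (0.0000, 2.0000, -2.0000)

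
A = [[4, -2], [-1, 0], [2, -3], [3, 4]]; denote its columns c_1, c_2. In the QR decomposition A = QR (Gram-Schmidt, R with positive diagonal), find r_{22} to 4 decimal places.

r_{22} = 5.3728

q_1 = c_1/‖c_1‖ = (4, -1, 2, 3)/5.4772 = (0.7303, -0.1826, 0.3651, 0.5477).
r_{12} = q_1·c_2 = -0.3651.
u_2 = c_2 + 0.3651·q_1 = (-1.7333, -0.0667, -2.8667, 4.2000).
r_{22} = ‖u_2‖ = 5.3728.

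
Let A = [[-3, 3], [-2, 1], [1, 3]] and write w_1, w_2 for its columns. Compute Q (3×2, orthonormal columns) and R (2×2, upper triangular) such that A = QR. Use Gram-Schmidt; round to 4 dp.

w_1 = (-3, -2, 1); ‖w_1‖ = 3.7417, so e_1 = (-0.8018, -0.5345, 0.2673).
e_1·w_2 = (-0.8018)·3 + (-0.5345)·1 + 0.2673·3 = -2.1381.
u_2 = w_2 + 2.1381·e_1 = (1.2857, -0.1429, 3.5714).
‖u_2‖ = 3.7985, so e_2 = (0.3385, -0.0376, 0.9402).

Q = [[-0.8018, 0.3385], [-0.5345, -0.0376], [0.2673, 0.9402]], R = [[3.7417, -2.1381], [0.0000, 3.7985]]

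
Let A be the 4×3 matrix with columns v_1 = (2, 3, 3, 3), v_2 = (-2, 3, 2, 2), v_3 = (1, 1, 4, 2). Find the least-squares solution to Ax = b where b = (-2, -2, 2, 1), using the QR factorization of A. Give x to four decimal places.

v_1 = (2, 3, 3, 3); ‖v_1‖ = 5.5678, so e_1 = (0.3592, 0.5388, 0.5388, 0.5388).
e_1·v_2 = 0.3592·(-2) + 0.5388·3 + 0.5388·2 + 0.5388·2 = 3.0533.
u_2 = v_2 − 3.0533·e_1 = (-3.0968, 1.3548, 0.3548, 0.3548).
‖u_2‖ = 3.4172, so e_2 = (-0.9062, 0.3965, 0.1038, 0.1038).
e_1·v_3 = 0.3592·1 + 0.5388·1 + 0.5388·4 + 0.5388·2 = 4.1309; e_2·v_3 = (-0.9062)·1 + 0.3965·1 + 0.1038·4 + 0.1038·2 = 0.1133.
u_3 = v_3 − 4.1309·e_1 − 0.1133·e_2 = (-0.3812, -1.2707, 1.7624, -0.2376).
‖u_3‖ = 2.2187, so e_3 = (-0.1718, -0.5727, 0.7944, -0.1071).
Qᵀb = (-0.1796, 1.3310, 2.9707).
Back-substitute: x_3 = 2.9707/2.2187 = 1.3389.
x_2 = (1.3310 − 0.1133·1.3389)/3.4172 = 0.3451.
x_1 = (-0.1796 − 3.0533·0.3451 − 4.1309·1.3389)/5.5678 = -1.2149.

x = (-1.2149, 0.3451, 1.3389)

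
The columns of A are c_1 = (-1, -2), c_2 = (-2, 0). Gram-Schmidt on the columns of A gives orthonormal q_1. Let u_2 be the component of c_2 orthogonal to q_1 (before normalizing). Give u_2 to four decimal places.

q_1 = c_1/‖c_1‖ = (-1, -2)/2.2361 = (-0.4472, -0.8944).
r_{12} = q_1·c_2 = 0.8944.
u_2 = c_2 − 0.8944·q_1 = (-1.6000, 0.8000).

u_2 = (-1.6000, 0.8000)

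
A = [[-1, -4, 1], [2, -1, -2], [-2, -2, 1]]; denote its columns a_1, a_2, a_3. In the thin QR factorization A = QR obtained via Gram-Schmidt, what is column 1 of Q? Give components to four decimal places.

a_1 = (-1, 2, -2); ‖a_1‖ = 3.0000, so q_1 = (-0.3333, 0.6667, -0.6667).

q_1 = (-0.3333, 0.6667, -0.6667)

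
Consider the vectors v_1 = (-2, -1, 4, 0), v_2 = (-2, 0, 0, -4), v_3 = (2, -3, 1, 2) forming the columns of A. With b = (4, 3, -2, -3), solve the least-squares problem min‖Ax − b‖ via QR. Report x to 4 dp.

e_1 = v_1/‖v_1‖ = (-2, -1, 4, 0)/4.5826 = (-0.4364, -0.2182, 0.8729, 0.0000).
r_{12} = e_1·v_2 = 0.8729.
u_2 = v_2 − 0.8729·e_1 = (-1.6190, 0.1905, -0.7619, -4.0000).
‖u_2‖ = 4.3861, so e_2 = (-0.3691, 0.0434, -0.1737, -0.9120).
r_{13} = e_1·v_3 = 0.6547; r_{23} = e_2·v_3 = -2.8662.
u_3 = v_3 − 0.6547·e_1 + 2.8662·e_2 = (1.2277, -2.7327, -0.0693, -0.6139).
‖u_3‖ = 3.0588, so e_3 = (0.4014, -0.8934, -0.0227, -0.2007).
Qᵀb = (-4.1461, 1.7371, -0.4273).
Back-substitute: x_3 = -0.4273/3.0588 = -0.1397.
x_2 = (1.7371 + 2.8662·(-0.1397))/4.3861 = 0.3048.
x_1 = (-4.1461 − 0.8729·0.3048 − 0.6547·(-0.1397))/4.5826 = -0.9429.

x = (-0.9429, 0.3048, -0.1397)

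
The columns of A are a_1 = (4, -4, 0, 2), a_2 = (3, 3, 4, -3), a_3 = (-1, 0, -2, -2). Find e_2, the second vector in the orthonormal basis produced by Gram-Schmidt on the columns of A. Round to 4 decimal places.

a_1 = (4, -4, 0, 2); ‖a_1‖ = 6.0000, so e_1 = (0.6667, -0.6667, 0.0000, 0.3333).
e_1·a_2 = 0.6667·3 + (-0.6667)·3 + 0.0000·4 + 0.3333·(-3) = -1.0000.
u_2 = a_2 + 1.0000·e_1 = (3.6667, 2.3333, 4.0000, -2.6667).
‖u_2‖ = 6.4807, so e_2 = (0.5658, 0.3600, 0.6172, -0.4115).

e_2 = (0.5658, 0.3600, 0.6172, -0.4115)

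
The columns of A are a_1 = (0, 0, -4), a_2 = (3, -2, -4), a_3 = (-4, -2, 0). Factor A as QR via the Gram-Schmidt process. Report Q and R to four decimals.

a_1 = (0, 0, -4); ‖a_1‖ = 4.0000, so q_1 = (0.0000, 0.0000, -1.0000).
q_1·a_2 = 0.0000·3 + 0.0000·(-2) + (-1.0000)·(-4) = 4.0000.
u_2 = a_2 − 4.0000·q_1 = (3.0000, -2.0000, 0.0000).
‖u_2‖ = 3.6056, so q_2 = (0.8321, -0.5547, 0.0000).
q_1·a_3 = 0.0000·(-4) + 0.0000·(-2) + (-1.0000)·0 = 0.0000; q_2·a_3 = 0.8321·(-4) + (-0.5547)·(-2) + 0.0000·0 = -2.2188.
u_3 = a_3 + 0.0000·q_1 + 2.2188·q_2 = (-2.1538, -3.2308, 0.0000).
‖u_3‖ = 3.8829, so q_3 = (-0.5547, -0.8321, 0.0000).

Q = [[0.0000, 0.8321, -0.5547], [0.0000, -0.5547, -0.8321], [-1.0000, 0.0000, 0.0000]], R = [[4.0000, 4.0000, 0.0000], [0.0000, 3.6056, -2.2188], [0.0000, 0.0000, 3.8829]]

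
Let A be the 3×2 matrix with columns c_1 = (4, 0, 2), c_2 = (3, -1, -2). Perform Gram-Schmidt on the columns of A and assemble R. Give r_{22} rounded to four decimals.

r_{22} = 3.2863

c_1 = (4, 0, 2); ‖c_1‖ = 4.4721, so q_1 = (0.8944, 0.0000, 0.4472).
q_1·c_2 = 0.8944·3 + 0.0000·(-1) + 0.4472·(-2) = 1.7889.
u_2 = c_2 − 1.7889·q_1 = (1.4000, -1.0000, -2.8000).
r_{22} = ‖u_2‖ = 3.2863.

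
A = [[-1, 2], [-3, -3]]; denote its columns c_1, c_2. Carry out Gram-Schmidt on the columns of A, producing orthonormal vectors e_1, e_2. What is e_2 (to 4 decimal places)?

e_1 = c_1/‖c_1‖ = (-1, -3)/3.1623 = (-0.3162, -0.9487).
r_{12} = e_1·c_2 = 2.2136.
u_2 = c_2 − 2.2136·e_1 = (2.7000, -0.9000).
‖u_2‖ = 2.8460, so e_2 = (0.9487, -0.3162).

e_2 = (0.9487, -0.3162)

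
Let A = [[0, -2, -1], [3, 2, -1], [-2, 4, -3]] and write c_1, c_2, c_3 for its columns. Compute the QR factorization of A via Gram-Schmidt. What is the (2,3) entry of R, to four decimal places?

r_{23} = -2.3705

c_1 = (0, 3, -2); ‖c_1‖ = 3.6056, so q_1 = (0.0000, 0.8321, -0.5547).
q_1·c_2 = 0.0000·(-2) + 0.8321·2 + (-0.5547)·4 = -0.5547.
u_2 = c_2 + 0.5547·q_1 = (-2.0000, 2.4615, 3.6923).
‖u_2‖ = 4.8675, so q_2 = (-0.4109, 0.5057, 0.7586).
r_{23} = q_2·c_3 = -2.3705.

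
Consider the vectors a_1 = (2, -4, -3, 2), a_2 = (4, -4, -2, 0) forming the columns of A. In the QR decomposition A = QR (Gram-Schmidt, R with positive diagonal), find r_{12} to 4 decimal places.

q_1 = a_1/‖a_1‖ = (2, -4, -3, 2)/5.7446 = (0.3482, -0.6963, -0.5222, 0.3482).
r_{12} = q_1·a_2 = 5.2223.

r_{12} = 5.2223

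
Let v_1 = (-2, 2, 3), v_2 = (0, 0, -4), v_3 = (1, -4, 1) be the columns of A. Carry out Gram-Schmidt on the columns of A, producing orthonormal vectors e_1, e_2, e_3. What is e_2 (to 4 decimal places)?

e_1 = v_1/‖v_1‖ = (-2, 2, 3)/4.1231 = (-0.4851, 0.4851, 0.7276).
r_{12} = e_1·v_2 = -2.9104.
u_2 = v_2 + 2.9104·e_1 = (-1.4118, 1.4118, -1.8824).
‖u_2‖ = 2.7440, so e_2 = (-0.5145, 0.5145, -0.6860).

e_2 = (-0.5145, 0.5145, -0.6860)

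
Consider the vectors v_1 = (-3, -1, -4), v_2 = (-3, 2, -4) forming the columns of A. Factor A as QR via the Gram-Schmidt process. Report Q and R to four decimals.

q_1 = v_1/‖v_1‖ = (-3, -1, -4)/5.0990 = (-0.5883, -0.1961, -0.7845).
r_{12} = q_1·v_2 = 4.5107.
u_2 = v_2 − 4.5107·q_1 = (-0.3462, 2.8846, -0.4615).
‖u_2‖ = 2.9417, so q_2 = (-0.1177, 0.9806, -0.1569).

Q = [[-0.5883, -0.1177], [-0.1961, 0.9806], [-0.7845, -0.1569]], R = [[5.0990, 4.5107], [0.0000, 2.9417]]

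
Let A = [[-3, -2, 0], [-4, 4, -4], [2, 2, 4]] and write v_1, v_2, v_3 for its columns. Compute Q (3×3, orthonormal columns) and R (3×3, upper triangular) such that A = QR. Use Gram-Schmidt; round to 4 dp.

v_1 = (-3, -4, 2); ‖v_1‖ = 5.3852, so q_1 = (-0.5571, -0.7428, 0.3714).
q_1·v_2 = (-0.5571)·(-2) + (-0.7428)·4 + 0.3714·2 = -1.1142.
u_2 = v_2 + 1.1142·q_1 = (-2.6207, 3.1724, 2.4138).
‖u_2‖ = 4.7706, so q_2 = (-0.5493, 0.6650, 0.5060).
q_1·v_3 = (-0.5571)·0 + (-0.7428)·(-4) + 0.3714·4 = 4.4567; q_2·v_3 = (-0.5493)·0 + 0.6650·(-4) + 0.5060·4 = -0.6361.
u_3 = v_3 − 4.4567·q_1 + 0.6361·q_2 = (2.1333, -0.2667, 2.6667).
‖u_3‖ = 3.4254, so q_3 = (0.6228, -0.0778, 0.7785).

Q = [[-0.5571, -0.5493, 0.6228], [-0.7428, 0.6650, -0.0778], [0.3714, 0.5060, 0.7785]], R = [[5.3852, -1.1142, 4.4567], [0.0000, 4.7706, -0.6361], [0.0000, 0.0000, 3.4254]]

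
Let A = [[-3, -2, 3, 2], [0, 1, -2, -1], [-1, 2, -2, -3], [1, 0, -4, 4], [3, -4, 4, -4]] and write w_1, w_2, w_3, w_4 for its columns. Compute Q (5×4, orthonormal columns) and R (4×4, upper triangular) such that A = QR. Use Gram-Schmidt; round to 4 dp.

w_1 = (-3, 0, -1, 1, 3); ‖w_1‖ = 4.4721, so q_1 = (-0.6708, 0.0000, -0.2236, 0.2236, 0.6708).
q_1·w_2 = (-0.6708)·(-2) + 0.0000·1 + (-0.2236)·2 + 0.2236·0 + 0.6708·(-4) = -1.7889.
u_2 = w_2 + 1.7889·q_1 = (-3.2000, 1.0000, 1.6000, 0.4000, -2.8000).
‖u_2‖ = 4.6690, so q_2 = (-0.6854, 0.2142, 0.3427, 0.0857, -0.5997).
q_1·w_3 = (-0.6708)·3 + 0.0000·(-2) + (-0.2236)·(-2) + 0.2236·(-4) + 0.6708·4 = 0.2236; q_2·w_3 = (-0.6854)·3 + 0.2142·(-2) + 0.3427·(-2) + 0.0857·(-4) + (-0.5997)·4 = -5.9113.
u_3 = w_3 − 0.2236·q_1 + 5.9113·q_2 = (-0.9014, -0.7339, 0.0757, -3.5436, 0.3050).
‖u_3‖ = 3.7426, so q_3 = (-0.2408, -0.1961, 0.0202, -0.9468, 0.0815).
q_1·w_4 = (-0.6708)·2 + 0.0000·(-1) + (-0.2236)·(-3) + 0.2236·4 + 0.6708·(-4) = -2.4597; q_2·w_4 = (-0.6854)·2 + 0.2142·(-1) + 0.3427·(-3) + 0.0857·4 + (-0.5997)·(-4) = 0.1285; q_3·w_4 = (-0.2408)·2 + (-0.1961)·(-1) + 0.0202·(-3) + (-0.9468)·4 + 0.0815·(-4) = -4.4596.
u_4 = w_4 + 2.4597·q_1 − 0.1285·q_2 + 4.4596·q_3 = (-0.6360, -1.9021, -3.5038, 0.3165, -1.9094).
‖u_4‖ = 4.4772, so q_4 = (-0.1421, -0.4248, -0.7826, 0.0707, -0.4265).

Q = [[-0.6708, -0.6854, -0.2408, -0.1421], [0.0000, 0.2142, -0.1961, -0.4248], [-0.2236, 0.3427, 0.0202, -0.7826], [0.2236, 0.0857, -0.9468, 0.0707], [0.6708, -0.5997, 0.0815, -0.4265]], R = [[4.4721, -1.7889, 0.2236, -2.4597], [0.0000, 4.6690, -5.9113, 0.1285], [0.0000, 0.0000, 3.7426, -4.4596], [0.0000, 0.0000, 0.0000, 4.4772]]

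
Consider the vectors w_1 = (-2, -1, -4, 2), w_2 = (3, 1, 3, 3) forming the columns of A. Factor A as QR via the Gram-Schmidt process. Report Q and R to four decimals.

Q = [[-0.4000, 0.4253], [-0.2000, 0.1042], [-0.8000, 0.1996], [0.4000, 0.8766]], R = [[5.0000, -2.6000], [0.0000, 4.6087]]

e_1 = w_1/‖w_1‖ = (-2, -1, -4, 2)/5.0000 = (-0.4000, -0.2000, -0.8000, 0.4000).
r_{12} = e_1·w_2 = -2.6000.
u_2 = w_2 + 2.6000·e_1 = (1.9600, 0.4800, 0.9200, 4.0400).
‖u_2‖ = 4.6087, so e_2 = (0.4253, 0.1042, 0.1996, 0.8766).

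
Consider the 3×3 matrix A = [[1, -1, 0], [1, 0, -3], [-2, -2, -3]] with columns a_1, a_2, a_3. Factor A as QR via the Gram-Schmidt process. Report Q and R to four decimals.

Q = [[0.4082, -0.8018, 0.4364], [0.4082, -0.2673, -0.8729], [-0.8165, -0.5345, -0.2182]], R = [[2.4495, 1.2247, 1.2247], [0.0000, 1.8708, 2.4054], [0.0000, 0.0000, 3.2733]]

a_1 = (1, 1, -2); ‖a_1‖ = 2.4495, so q_1 = (0.4082, 0.4082, -0.8165).
q_1·a_2 = 0.4082·(-1) + 0.4082·0 + (-0.8165)·(-2) = 1.2247.
u_2 = a_2 − 1.2247·q_1 = (-1.5000, -0.5000, -1.0000).
‖u_2‖ = 1.8708, so q_2 = (-0.8018, -0.2673, -0.5345).
q_1·a_3 = 0.4082·0 + 0.4082·(-3) + (-0.8165)·(-3) = 1.2247; q_2·a_3 = (-0.8018)·0 + (-0.2673)·(-3) + (-0.5345)·(-3) = 2.4054.
u_3 = a_3 − 1.2247·q_1 − 2.4054·q_2 = (1.4286, -2.8571, -0.7143).
‖u_3‖ = 3.2733, so q_3 = (0.4364, -0.8729, -0.2182).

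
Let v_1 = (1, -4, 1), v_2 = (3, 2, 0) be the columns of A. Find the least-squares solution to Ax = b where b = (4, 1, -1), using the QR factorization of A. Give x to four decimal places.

x = (0.2727, 1.1818)

q_1 = v_1/‖v_1‖ = (1, -4, 1)/4.2426 = (0.2357, -0.9428, 0.2357).
r_{12} = q_1·v_2 = -1.1785.
u_2 = v_2 + 1.1785·q_1 = (3.2778, 0.8889, 0.2778).
‖u_2‖ = 3.4075, so q_2 = (0.9619, 0.2609, 0.0815).
Qᵀb = (-0.2357, 4.0271).
Back-substitute: x_2 = 4.0271/3.4075 = 1.1818.
x_1 = (-0.2357 + 1.1785·1.1818)/4.2426 = 0.2727.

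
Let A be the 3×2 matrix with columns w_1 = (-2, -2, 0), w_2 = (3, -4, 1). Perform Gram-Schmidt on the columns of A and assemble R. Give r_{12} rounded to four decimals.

q_1 = w_1/‖w_1‖ = (-2, -2, 0)/2.8284 = (-0.7071, -0.7071, 0.0000).
r_{12} = q_1·w_2 = 0.7071.

r_{12} = 0.7071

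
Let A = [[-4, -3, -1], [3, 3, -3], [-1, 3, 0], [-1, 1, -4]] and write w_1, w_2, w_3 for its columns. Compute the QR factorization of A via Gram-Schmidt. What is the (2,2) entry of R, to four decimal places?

e_1 = w_1/‖w_1‖ = (-4, 3, -1, -1)/5.1962 = (-0.7698, 0.5774, -0.1925, -0.1925).
r_{12} = e_1·w_2 = 3.2717.
u_2 = w_2 − 3.2717·e_1 = (-0.4815, 1.1111, 3.6296, 1.6296).
r_{22} = ‖u_2‖ = 4.1589.

r_{22} = 4.1589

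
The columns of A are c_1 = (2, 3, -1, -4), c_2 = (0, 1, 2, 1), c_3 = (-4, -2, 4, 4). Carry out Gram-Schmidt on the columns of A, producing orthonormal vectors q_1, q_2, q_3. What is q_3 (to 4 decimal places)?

q_3 = (-0.8142, -0.0436, 0.2762, -0.5089)

q_1 = c_1/‖c_1‖ = (2, 3, -1, -4)/5.4772 = (0.3651, 0.5477, -0.1826, -0.7303).
r_{12} = q_1·c_2 = -0.5477.
u_2 = c_2 + 0.5477·q_1 = (0.2000, 1.3000, 1.9000, 0.6000).
‖u_2‖ = 2.3875, so q_2 = (0.0838, 0.5445, 0.7958, 0.2513).
r_{13} = q_1·c_3 = -6.2075; r_{23} = q_2·c_3 = 2.7644.
u_3 = c_3 + 6.2075·q_1 − 2.7644·q_2 = (-1.9649, -0.1053, 0.6667, -1.2281).
‖u_3‖ = 2.4134, so q_3 = (-0.8142, -0.0436, 0.2762, -0.5089).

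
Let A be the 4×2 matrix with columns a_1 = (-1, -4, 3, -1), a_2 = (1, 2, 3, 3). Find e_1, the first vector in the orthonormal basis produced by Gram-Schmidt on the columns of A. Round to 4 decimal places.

a_1 = (-1, -4, 3, -1); ‖a_1‖ = 5.1962, so e_1 = (-0.1925, -0.7698, 0.5774, -0.1925).

e_1 = (-0.1925, -0.7698, 0.5774, -0.1925)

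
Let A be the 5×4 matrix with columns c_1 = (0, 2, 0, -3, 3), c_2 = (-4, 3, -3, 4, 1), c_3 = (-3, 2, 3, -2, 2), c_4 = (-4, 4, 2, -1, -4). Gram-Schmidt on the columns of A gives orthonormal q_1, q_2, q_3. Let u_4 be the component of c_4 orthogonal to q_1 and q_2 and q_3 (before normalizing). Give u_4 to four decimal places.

c_1 = (0, 2, 0, -3, 3); ‖c_1‖ = 4.6904, so q_1 = (0.0000, 0.4264, 0.0000, -0.6396, 0.6396).
q_1·c_2 = 0.0000·(-4) + 0.4264·3 + 0.0000·(-3) + (-0.6396)·4 + 0.6396·1 = -0.6396.
u_2 = c_2 + 0.6396·q_1 = (-4.0000, 3.2727, -3.0000, 3.5909, 1.4091).
‖u_2‖ = 7.1127, so q_2 = (-0.5624, 0.4601, -0.4218, 0.5049, 0.1981).
q_1·c_3 = 0.0000·(-3) + 0.4264·2 + 0.0000·3 + (-0.6396)·(-2) + 0.6396·2 = 3.4112; q_2·c_3 = (-0.5624)·(-3) + 0.4601·2 + (-0.4218)·3 + 0.5049·(-2) + 0.1981·2 = 0.7285.
u_3 = c_3 − 3.4112·q_1 − 0.7285·q_2 = (-2.5903, 0.2102, 3.3073, -0.1860, -0.3261).
‖u_3‖ = 4.2229, so q_3 = (-0.6134, 0.0498, 0.7832, -0.0440, -0.0772).
q_1·c_4 = 0.0000·(-4) + 0.4264·4 + 0.0000·2 + (-0.6396)·(-1) + 0.6396·(-4) = -0.2132; q_2·c_4 = (-0.5624)·(-4) + 0.4601·4 + (-0.4218)·2 + 0.5049·(-1) + 0.1981·(-4) = 1.9491; q_3·c_4 = (-0.6134)·(-4) + 0.0498·4 + 0.7832·2 + (-0.0440)·(-1) + (-0.0772)·(-4) = 4.5720.
u_4 = c_4 + 0.2132·q_1 − 1.9491·q_2 − 4.5720·q_3 = (-0.0994, 2.9664, -0.7586, -1.9190, -3.8967).

u_4 = (-0.0994, 2.9664, -0.7586, -1.9190, -3.8967)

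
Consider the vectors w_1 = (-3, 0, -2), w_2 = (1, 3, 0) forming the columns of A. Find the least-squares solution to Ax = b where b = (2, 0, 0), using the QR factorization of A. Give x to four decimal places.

w_1 = (-3, 0, -2); ‖w_1‖ = 3.6056, so e_1 = (-0.8321, 0.0000, -0.5547).
e_1·w_2 = (-0.8321)·1 + 0.0000·3 + (-0.5547)·0 = -0.8321.
u_2 = w_2 + 0.8321·e_1 = (0.3077, 3.0000, -0.4615).
‖u_2‖ = 3.0509, so e_2 = (0.1009, 0.9833, -0.1513).
Qᵀb = (-1.6641, 0.2017).
Back-substitute: x_2 = 0.2017/3.0509 = 0.0661.
x_1 = (-1.6641 + 0.8321·0.0661)/3.6056 = -0.4463.

x = (-0.4463, 0.0661)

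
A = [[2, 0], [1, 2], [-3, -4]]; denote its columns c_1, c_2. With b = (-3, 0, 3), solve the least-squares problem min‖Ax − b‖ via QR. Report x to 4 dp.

c_1 = (2, 1, -3); ‖c_1‖ = 3.7417, so q_1 = (0.5345, 0.2673, -0.8018).
q_1·c_2 = 0.5345·0 + 0.2673·2 + (-0.8018)·(-4) = 3.7417.
u_2 = c_2 − 3.7417·q_1 = (-2.0000, 1.0000, -1.0000).
‖u_2‖ = 2.4495, so q_2 = (-0.8165, 0.4082, -0.4082).
Qᵀb = (-4.0089, 1.2247).
Back-substitute: x_2 = 1.2247/2.4495 = 0.5000.
x_1 = (-4.0089 − 3.7417·0.5000)/3.7417 = -1.5714.

x = (-1.5714, 0.5000)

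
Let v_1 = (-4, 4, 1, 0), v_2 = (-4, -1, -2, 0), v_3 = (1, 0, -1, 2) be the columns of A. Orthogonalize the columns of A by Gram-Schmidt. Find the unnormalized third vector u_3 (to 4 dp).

v_1 = (-4, 4, 1, 0); ‖v_1‖ = 5.7446, so q_1 = (-0.6963, 0.6963, 0.1741, 0.0000).
q_1·v_2 = (-0.6963)·(-4) + 0.6963·(-1) + 0.1741·(-2) + 0.0000·0 = 1.7408.
u_2 = v_2 − 1.7408·q_1 = (-2.7879, -2.2121, -2.3030, 0.0000).
‖u_2‖ = 4.2391, so q_2 = (-0.6577, -0.5218, -0.5433, 0.0000).
q_1·v_3 = (-0.6963)·1 + 0.6963·0 + 0.1741·(-1) + 0.0000·2 = -0.8704; q_2·v_3 = (-0.6577)·1 + (-0.5218)·0 + (-0.5433)·(-1) + 0.0000·2 = -0.1144.
u_3 = v_3 + 0.8704·q_1 + 0.1144·q_2 = (0.3187, 0.5464, -0.9106, 2.0000).

u_3 = (0.3187, 0.5464, -0.9106, 2.0000)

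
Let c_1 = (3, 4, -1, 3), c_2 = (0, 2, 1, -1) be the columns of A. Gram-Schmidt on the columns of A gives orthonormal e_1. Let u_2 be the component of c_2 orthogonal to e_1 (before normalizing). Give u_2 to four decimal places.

u_2 = (-0.3429, 1.5429, 1.1143, -1.3429)

c_1 = (3, 4, -1, 3); ‖c_1‖ = 5.9161, so e_1 = (0.5071, 0.6761, -0.1690, 0.5071).
e_1·c_2 = 0.5071·0 + 0.6761·2 + (-0.1690)·1 + 0.5071·(-1) = 0.6761.
u_2 = c_2 − 0.6761·e_1 = (-0.3429, 1.5429, 1.1143, -1.3429).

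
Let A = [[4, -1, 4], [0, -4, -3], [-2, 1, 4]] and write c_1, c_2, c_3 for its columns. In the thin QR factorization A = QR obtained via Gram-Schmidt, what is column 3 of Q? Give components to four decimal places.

c_1 = (4, 0, -2); ‖c_1‖ = 4.4721, so e_1 = (0.8944, 0.0000, -0.4472).
e_1·c_2 = 0.8944·(-1) + 0.0000·(-4) + (-0.4472)·1 = -1.3416.
u_2 = c_2 + 1.3416·e_1 = (0.2000, -4.0000, 0.4000).
‖u_2‖ = 4.0249, so e_2 = (0.0497, -0.9938, 0.0994).
e_1·c_3 = 0.8944·4 + 0.0000·(-3) + (-0.4472)·4 = 1.7889; e_2·c_3 = 0.0497·4 + (-0.9938)·(-3) + 0.0994·4 = 3.5777.
u_3 = c_3 − 1.7889·e_1 − 3.5777·e_2 = (2.2222, 0.5556, 4.4444).
‖u_3‖ = 5.0000, so e_3 = (0.4444, 0.1111, 0.8889).

e_3 = (0.4444, 0.1111, 0.8889)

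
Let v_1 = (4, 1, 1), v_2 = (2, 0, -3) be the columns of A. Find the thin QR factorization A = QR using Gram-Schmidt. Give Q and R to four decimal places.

e_1 = v_1/‖v_1‖ = (4, 1, 1)/4.2426 = (0.9428, 0.2357, 0.2357).
r_{12} = e_1·v_2 = 1.1785.
u_2 = v_2 − 1.1785·e_1 = (0.8889, -0.2778, -3.2778).
‖u_2‖ = 3.4075, so e_2 = (0.2609, -0.0815, -0.9619).

Q = [[0.9428, 0.2609], [0.2357, -0.0815], [0.2357, -0.9619]], R = [[4.2426, 1.1785], [0.0000, 3.4075]]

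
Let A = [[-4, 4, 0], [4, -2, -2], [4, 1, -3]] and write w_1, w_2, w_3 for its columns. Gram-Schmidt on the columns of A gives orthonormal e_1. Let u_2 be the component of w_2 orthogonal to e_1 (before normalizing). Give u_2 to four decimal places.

e_1 = w_1/‖w_1‖ = (-4, 4, 4)/6.9282 = (-0.5774, 0.5774, 0.5774).
r_{12} = e_1·w_2 = -2.8868.
u_2 = w_2 + 2.8868·e_1 = (2.3333, -0.3333, 2.6667).

u_2 = (2.3333, -0.3333, 2.6667)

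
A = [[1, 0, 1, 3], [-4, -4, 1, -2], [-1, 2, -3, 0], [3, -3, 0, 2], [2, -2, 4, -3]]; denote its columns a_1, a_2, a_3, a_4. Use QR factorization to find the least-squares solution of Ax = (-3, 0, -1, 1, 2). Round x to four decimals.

x = (0.5722, -0.3211, -0.4222, -0.8219)

q_1 = a_1/‖a_1‖ = (1, -4, -1, 3, 2)/5.5678 = (0.1796, -0.7184, -0.1796, 0.5388, 0.3592).
r_{12} = q_1·a_2 = 0.1796.
u_2 = a_2 − 0.1796·q_1 = (-0.0323, -3.8710, 2.0323, -3.0968, -2.0645).
‖u_2‖ = 5.7418, so q_2 = (-0.0056, -0.6742, 0.3539, -0.5393, -0.3596).
r_{13} = q_1·a_3 = 1.4368; r_{23} = q_2·a_3 = -3.1799.
u_3 = a_3 − 1.4368·q_1 + 3.1799·q_2 = (0.7241, -0.1115, -1.6164, -2.4892, 2.3405).
‖u_3‖ = 3.8502, so q_3 = (0.1881, -0.0290, -0.4198, -0.6465, 0.6079).
r_{14} = q_1·a_4 = 1.9757; r_{24} = q_2·a_4 = 1.3315; r_{34} = q_3·a_4 = -2.4946.
u_4 = a_4 − 1.9757·q_1 − 1.3315·q_2 + 2.4946·q_3 = (3.1218, 0.2448, -1.1638, 0.0408, -1.7145).
‖u_4‖ = 3.7551, so q_4 = (0.8313, 0.0652, -0.3099, 0.0109, -0.4566).
Qᵀb = (0.8980, -1.5956, 0.4249, -3.0864).
Back-substitute: x_4 = -3.0864/3.7551 = -0.8219.
x_3 = (0.4249 + 2.4946·(-0.8219))/3.8502 = -0.4222.
x_2 = (-1.5956 + 3.1799·(-0.4222) − 1.3315·(-0.8219))/5.7418 = -0.3211.
x_1 = (0.8980 − 0.1796·(-0.3211) − 1.4368·(-0.4222) − 1.9757·(-0.8219))/5.5678 = 0.5722.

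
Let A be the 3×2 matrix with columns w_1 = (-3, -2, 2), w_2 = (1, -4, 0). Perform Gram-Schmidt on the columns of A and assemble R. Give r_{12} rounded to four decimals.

w_1 = (-3, -2, 2); ‖w_1‖ = 4.1231, so e_1 = (-0.7276, -0.4851, 0.4851).
r_{12} = e_1·w_2 = 1.2127.

r_{12} = 1.2127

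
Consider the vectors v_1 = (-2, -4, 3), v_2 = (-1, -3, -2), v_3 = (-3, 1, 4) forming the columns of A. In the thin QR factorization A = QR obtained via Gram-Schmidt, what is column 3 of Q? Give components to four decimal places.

e_3 = (-0.9193, 0.3785, -0.1081)

v_1 = (-2, -4, 3); ‖v_1‖ = 5.3852, so e_1 = (-0.3714, -0.7428, 0.5571).
e_1·v_2 = (-0.3714)·(-1) + (-0.7428)·(-3) + 0.5571·(-2) = 1.4856.
u_2 = v_2 − 1.4856·e_1 = (-0.4483, -1.8966, -2.8276).
‖u_2‖ = 3.4341, so e_2 = (-0.1305, -0.5523, -0.8234).
e_1·v_3 = (-0.3714)·(-3) + (-0.7428)·1 + 0.5571·4 = 2.5997; e_2·v_3 = (-0.1305)·(-3) + (-0.5523)·1 + (-0.8234)·4 = -3.4542.
u_3 = v_3 − 2.5997·e_1 + 3.4542·e_2 = (-2.4854, 1.0234, -0.2924).
‖u_3‖ = 2.7037, so e_3 = (-0.9193, 0.3785, -0.1081).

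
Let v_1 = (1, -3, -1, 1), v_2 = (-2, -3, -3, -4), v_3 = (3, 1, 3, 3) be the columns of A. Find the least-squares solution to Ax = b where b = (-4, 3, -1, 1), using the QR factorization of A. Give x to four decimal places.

v_1 = (1, -3, -1, 1); ‖v_1‖ = 3.4641, so q_1 = (0.2887, -0.8660, -0.2887, 0.2887).
q_1·v_2 = 0.2887·(-2) + (-0.8660)·(-3) + (-0.2887)·(-3) + 0.2887·(-4) = 1.7321.
u_2 = v_2 − 1.7321·q_1 = (-2.5000, -1.5000, -2.5000, -4.5000).
‖u_2‖ = 5.9161, so q_2 = (-0.4226, -0.2535, -0.4226, -0.7606).
q_1·v_3 = 0.2887·3 + (-0.8660)·1 + (-0.2887)·3 + 0.2887·3 = 0.0000; q_2·v_3 = (-0.4226)·3 + (-0.2535)·1 + (-0.4226)·3 + (-0.7606)·3 = -5.0709.
u_3 = v_3 − 0.0000·q_1 + 5.0709·q_2 = (0.8571, -0.2857, 0.8571, -0.8571).
‖u_3‖ = 1.5119, so q_3 = (0.5669, -0.1890, 0.5669, -0.5669).
Qᵀb = (-3.1754, 0.5916, -3.9686).
Back-substitute: x_3 = -3.9686/1.5119 = -2.6250.
x_2 = (0.5916 + 5.0709·(-2.6250))/5.9161 = -2.1500.
x_1 = (-3.1754 − 1.7321·(-2.1500) − 0.0000·(-2.6250))/3.4641 = 0.1583.

x = (0.1583, -2.1500, -2.6250)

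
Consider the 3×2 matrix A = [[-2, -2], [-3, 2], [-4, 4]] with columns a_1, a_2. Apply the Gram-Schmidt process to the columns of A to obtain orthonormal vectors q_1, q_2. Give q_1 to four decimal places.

q_1 = (-0.3714, -0.5571, -0.7428)

a_1 = (-2, -3, -4); ‖a_1‖ = 5.3852, so q_1 = (-0.3714, -0.5571, -0.7428).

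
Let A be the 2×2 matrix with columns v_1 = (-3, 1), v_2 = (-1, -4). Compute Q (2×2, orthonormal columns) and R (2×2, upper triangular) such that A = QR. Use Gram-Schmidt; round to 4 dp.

v_1 = (-3, 1); ‖v_1‖ = 3.1623, so q_1 = (-0.9487, 0.3162).
q_1·v_2 = (-0.9487)·(-1) + 0.3162·(-4) = -0.3162.
u_2 = v_2 + 0.3162·q_1 = (-1.3000, -3.9000).
‖u_2‖ = 4.1110, so q_2 = (-0.3162, -0.9487).

Q = [[-0.9487, -0.3162], [0.3162, -0.9487]], R = [[3.1623, -0.3162], [0.0000, 4.1110]]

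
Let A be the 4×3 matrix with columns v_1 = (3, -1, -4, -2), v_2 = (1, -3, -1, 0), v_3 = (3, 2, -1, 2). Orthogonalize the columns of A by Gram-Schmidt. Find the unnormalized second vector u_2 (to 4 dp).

u_2 = (0.0000, -2.6667, 0.3333, 0.6667)

v_1 = (3, -1, -4, -2); ‖v_1‖ = 5.4772, so e_1 = (0.5477, -0.1826, -0.7303, -0.3651).
e_1·v_2 = 0.5477·1 + (-0.1826)·(-3) + (-0.7303)·(-1) + (-0.3651)·0 = 1.8257.
u_2 = v_2 − 1.8257·e_1 = (0.0000, -2.6667, 0.3333, 0.6667).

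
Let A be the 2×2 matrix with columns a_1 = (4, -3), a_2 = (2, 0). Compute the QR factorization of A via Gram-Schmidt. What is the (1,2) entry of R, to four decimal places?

a_1 = (4, -3); ‖a_1‖ = 5.0000, so q_1 = (0.8000, -0.6000).
r_{12} = q_1·a_2 = 1.6000.

r_{12} = 1.6000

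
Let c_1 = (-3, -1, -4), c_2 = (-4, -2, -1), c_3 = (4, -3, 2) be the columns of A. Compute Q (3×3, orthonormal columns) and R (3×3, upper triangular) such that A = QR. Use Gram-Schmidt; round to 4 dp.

c_1 = (-3, -1, -4); ‖c_1‖ = 5.0990, so e_1 = (-0.5883, -0.1961, -0.7845).
e_1·c_2 = (-0.5883)·(-4) + (-0.1961)·(-2) + (-0.7845)·(-1) = 3.5301.
u_2 = c_2 − 3.5301·e_1 = (-1.9231, -1.3077, 1.7692).
‖u_2‖ = 2.9221, so e_2 = (-0.6581, -0.4475, 0.6055).
e_1·c_3 = (-0.5883)·4 + (-0.1961)·(-3) + (-0.7845)·2 = -3.3340; e_2·c_3 = (-0.6581)·4 + (-0.4475)·(-3) + 0.6055·2 = -0.0790.
u_3 = c_3 + 3.3340·e_1 + 0.0790·e_2 = (1.9865, -3.6892, -0.5676).
‖u_3‖ = 4.2283, so e_3 = (0.4698, -0.8725, -0.1342).

Q = [[-0.5883, -0.6581, 0.4698], [-0.1961, -0.4475, -0.8725], [-0.7845, 0.6055, -0.1342]], R = [[5.0990, 3.5301, -3.3340], [0.0000, 2.9221, -0.0790], [0.0000, 0.0000, 4.2283]]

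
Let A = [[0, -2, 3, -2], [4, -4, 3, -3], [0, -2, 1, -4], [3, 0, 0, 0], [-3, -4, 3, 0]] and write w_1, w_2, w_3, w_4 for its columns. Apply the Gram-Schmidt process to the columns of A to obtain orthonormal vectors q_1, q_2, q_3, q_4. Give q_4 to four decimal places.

q_1 = w_1/‖w_1‖ = (0, 4, 0, 3, -3)/5.8310 = (0.0000, 0.6860, 0.0000, 0.5145, -0.5145).
r_{12} = q_1·w_2 = -0.6860.
u_2 = w_2 + 0.6860·q_1 = (-2.0000, -3.5294, -2.0000, 0.3529, -4.3529).
‖u_2‖ = 6.2872, so q_2 = (-0.3181, -0.5614, -0.3181, 0.0561, -0.6923).
r_{13} = q_1·w_3 = 0.5145; r_{23} = q_2·w_3 = -5.0335.
u_3 = w_3 − 0.5145·q_1 + 5.0335·q_2 = (1.3988, -0.1786, -0.6012, 0.0179, -0.2202).
‖u_3‖ = 1.5488, so q_3 = (0.9032, -0.1153, -0.3882, 0.0115, -0.1422).
r_{14} = q_1·w_4 = -2.0580; r_{24} = q_2·w_4 = 3.5927; r_{34} = q_3·w_4 = 0.0922.
u_4 = w_4 + 2.0580·q_1 − 3.5927·q_2 − 0.0922·q_3 = (-0.9404, 0.4392, -2.8213, 0.8561, 1.4417).
‖u_4‖ = 3.4422, so q_4 = (-0.2732, 0.1276, -0.8196, 0.2487, 0.4188).

q_4 = (-0.2732, 0.1276, -0.8196, 0.2487, 0.4188)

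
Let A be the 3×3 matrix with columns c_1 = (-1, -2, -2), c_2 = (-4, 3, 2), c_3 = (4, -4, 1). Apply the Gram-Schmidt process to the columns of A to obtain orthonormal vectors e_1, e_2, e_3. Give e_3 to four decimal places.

e_3 = (-0.1333, -0.6667, 0.7333)

e_1 = c_1/‖c_1‖ = (-1, -2, -2)/3.0000 = (-0.3333, -0.6667, -0.6667).
r_{12} = e_1·c_2 = -2.0000.
u_2 = c_2 + 2.0000·e_1 = (-4.6667, 1.6667, 0.6667).
‖u_2‖ = 5.0000, so e_2 = (-0.9333, 0.3333, 0.1333).
r_{13} = e_1·c_3 = 0.6667; r_{23} = e_2·c_3 = -4.9333.
u_3 = c_3 − 0.6667·e_1 + 4.9333·e_2 = (-0.3822, -1.9111, 2.1022).
‖u_3‖ = 2.8667, so e_3 = (-0.1333, -0.6667, 0.7333).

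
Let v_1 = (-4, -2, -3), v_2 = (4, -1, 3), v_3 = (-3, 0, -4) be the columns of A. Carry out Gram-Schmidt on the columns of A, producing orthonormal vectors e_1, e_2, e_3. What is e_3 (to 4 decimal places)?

e_3 = (0.6000, 0.0000, -0.8000)

v_1 = (-4, -2, -3); ‖v_1‖ = 5.3852, so e_1 = (-0.7428, -0.3714, -0.5571).
e_1·v_2 = (-0.7428)·4 + (-0.3714)·(-1) + (-0.5571)·3 = -4.2710.
u_2 = v_2 + 4.2710·e_1 = (0.8276, -2.5862, 0.6207).
‖u_2‖ = 2.7854, so e_2 = (0.2971, -0.9285, 0.2228).
e_1·v_3 = (-0.7428)·(-3) + (-0.3714)·0 + (-0.5571)·(-4) = 4.4567; e_2·v_3 = 0.2971·(-3) + (-0.9285)·0 + 0.2228·(-4) = -1.7827.
u_3 = v_3 − 4.4567·e_1 + 1.7827·e_2 = (0.8400, 0.0000, -1.1200).
‖u_3‖ = 1.4000, so e_3 = (0.6000, 0.0000, -0.8000).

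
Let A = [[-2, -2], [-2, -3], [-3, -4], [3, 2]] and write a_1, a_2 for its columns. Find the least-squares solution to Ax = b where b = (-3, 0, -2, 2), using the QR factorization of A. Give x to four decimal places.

x = (1.2162, -0.4865)

a_1 = (-2, -2, -3, 3); ‖a_1‖ = 5.0990, so q_1 = (-0.3922, -0.3922, -0.5883, 0.5883).
q_1·a_2 = (-0.3922)·(-2) + (-0.3922)·(-3) + (-0.5883)·(-4) + 0.5883·2 = 5.4913.
u_2 = a_2 − 5.4913·q_1 = (0.1538, -0.8462, -0.7692, -1.2308).
‖u_2‖ = 1.6871, so q_2 = (0.0912, -0.5016, -0.4560, -0.7295).
Qᵀb = (3.5301, -0.8207).
Back-substitute: x_2 = -0.8207/1.6871 = -0.4865.
x_1 = (3.5301 − 5.4913·(-0.4865))/5.0990 = 1.2162.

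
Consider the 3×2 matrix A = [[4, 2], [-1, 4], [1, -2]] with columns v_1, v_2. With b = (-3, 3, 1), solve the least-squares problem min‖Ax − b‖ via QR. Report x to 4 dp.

q_1 = v_1/‖v_1‖ = (4, -1, 1)/4.2426 = (0.9428, -0.2357, 0.2357).
r_{12} = q_1·v_2 = 0.4714.
u_2 = v_2 − 0.4714·q_1 = (1.5556, 4.1111, -2.1111).
‖u_2‖ = 4.8762, so q_2 = (0.3190, 0.8431, -0.4329).
Qᵀb = (-3.2998, 1.1393).
Back-substitute: x_2 = 1.1393/4.8762 = 0.2336.
x_1 = (-3.2998 − 0.4714·0.2336)/4.2426 = -0.8037.

x = (-0.8037, 0.2336)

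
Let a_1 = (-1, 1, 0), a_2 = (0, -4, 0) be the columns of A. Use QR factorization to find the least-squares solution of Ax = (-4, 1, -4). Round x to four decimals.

x = (4.0000, 0.7500)

e_1 = a_1/‖a_1‖ = (-1, 1, 0)/1.4142 = (-0.7071, 0.7071, 0.0000).
r_{12} = e_1·a_2 = -2.8284.
u_2 = a_2 + 2.8284·e_1 = (-2.0000, -2.0000, 0.0000).
‖u_2‖ = 2.8284, so e_2 = (-0.7071, -0.7071, 0.0000).
Qᵀb = (3.5355, 2.1213).
Back-substitute: x_2 = 2.1213/2.8284 = 0.7500.
x_1 = (3.5355 + 2.8284·0.7500)/1.4142 = 4.0000.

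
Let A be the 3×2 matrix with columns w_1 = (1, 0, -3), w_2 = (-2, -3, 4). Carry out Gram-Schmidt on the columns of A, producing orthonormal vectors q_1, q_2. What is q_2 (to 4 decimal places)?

w_1 = (1, 0, -3); ‖w_1‖ = 3.1623, so q_1 = (0.3162, 0.0000, -0.9487).
q_1·w_2 = 0.3162·(-2) + 0.0000·(-3) + (-0.9487)·4 = -4.4272.
u_2 = w_2 + 4.4272·q_1 = (-0.6000, -3.0000, -0.2000).
‖u_2‖ = 3.0659, so q_2 = (-0.1957, -0.9785, -0.0652).

q_2 = (-0.1957, -0.9785, -0.0652)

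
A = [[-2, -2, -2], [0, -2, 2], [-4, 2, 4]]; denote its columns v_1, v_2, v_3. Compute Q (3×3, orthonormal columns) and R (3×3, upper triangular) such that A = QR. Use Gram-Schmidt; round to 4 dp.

Q = [[-0.4472, -0.7171, -0.5345], [0.0000, -0.5976, 0.8018], [-0.8944, 0.3586, 0.2673]], R = [[4.4721, -0.8944, -2.6833], [0.0000, 3.3466, 1.6733], [0.0000, 0.0000, 3.7417]]

v_1 = (-2, 0, -4); ‖v_1‖ = 4.4721, so q_1 = (-0.4472, 0.0000, -0.8944).
q_1·v_2 = (-0.4472)·(-2) + 0.0000·(-2) + (-0.8944)·2 = -0.8944.
u_2 = v_2 + 0.8944·q_1 = (-2.4000, -2.0000, 1.2000).
‖u_2‖ = 3.3466, so q_2 = (-0.7171, -0.5976, 0.3586).
q_1·v_3 = (-0.4472)·(-2) + 0.0000·2 + (-0.8944)·4 = -2.6833; q_2·v_3 = (-0.7171)·(-2) + (-0.5976)·2 + 0.3586·4 = 1.6733.
u_3 = v_3 + 2.6833·q_1 − 1.6733·q_2 = (-2.0000, 3.0000, 1.0000).
‖u_3‖ = 3.7417, so q_3 = (-0.5345, 0.8018, 0.2673).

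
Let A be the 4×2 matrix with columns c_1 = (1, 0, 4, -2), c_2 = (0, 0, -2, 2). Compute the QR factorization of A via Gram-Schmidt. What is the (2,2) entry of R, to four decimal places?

c_1 = (1, 0, 4, -2); ‖c_1‖ = 4.5826, so e_1 = (0.2182, 0.0000, 0.8729, -0.4364).
e_1·c_2 = 0.2182·0 + 0.0000·0 + 0.8729·(-2) + (-0.4364)·2 = -2.6186.
u_2 = c_2 + 2.6186·e_1 = (0.5714, 0.0000, 0.2857, 0.8571).
r_{22} = ‖u_2‖ = 1.0690.

r_{22} = 1.0690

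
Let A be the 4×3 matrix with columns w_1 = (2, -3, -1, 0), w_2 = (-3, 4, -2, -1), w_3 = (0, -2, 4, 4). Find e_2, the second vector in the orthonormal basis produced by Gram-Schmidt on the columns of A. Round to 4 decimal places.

e_1 = w_1/‖w_1‖ = (2, -3, -1, 0)/3.7417 = (0.5345, -0.8018, -0.2673, 0.0000).
r_{12} = e_1·w_2 = -4.2762.
u_2 = w_2 + 4.2762·e_1 = (-0.7143, 0.5714, -3.1429, -1.0000).
‖u_2‖ = 3.4226, so e_2 = (-0.2087, 0.1670, -0.9183, -0.2922).

e_2 = (-0.2087, 0.1670, -0.9183, -0.2922)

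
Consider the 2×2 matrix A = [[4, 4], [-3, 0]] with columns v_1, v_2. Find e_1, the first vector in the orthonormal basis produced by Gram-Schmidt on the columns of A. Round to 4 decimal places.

e_1 = v_1/‖v_1‖ = (4, -3)/5.0000 = (0.8000, -0.6000).

e_1 = (0.8000, -0.6000)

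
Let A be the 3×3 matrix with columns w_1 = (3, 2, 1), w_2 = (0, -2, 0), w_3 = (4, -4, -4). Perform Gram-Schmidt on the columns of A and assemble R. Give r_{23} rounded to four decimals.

r_{23} = 4.7329

w_1 = (3, 2, 1); ‖w_1‖ = 3.7417, so e_1 = (0.8018, 0.5345, 0.2673).
e_1·w_2 = 0.8018·0 + 0.5345·(-2) + 0.2673·0 = -1.0690.
u_2 = w_2 + 1.0690·e_1 = (0.8571, -1.4286, 0.2857).
‖u_2‖ = 1.6903, so e_2 = (0.5071, -0.8452, 0.1690).
r_{23} = e_2·w_3 = 4.7329.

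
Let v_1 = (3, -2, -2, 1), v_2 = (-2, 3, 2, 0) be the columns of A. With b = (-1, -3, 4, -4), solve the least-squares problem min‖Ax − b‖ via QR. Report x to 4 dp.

v_1 = (3, -2, -2, 1); ‖v_1‖ = 4.2426, so e_1 = (0.7071, -0.4714, -0.4714, 0.2357).
e_1·v_2 = 0.7071·(-2) + (-0.4714)·3 + (-0.4714)·2 + 0.2357·0 = -3.7712.
u_2 = v_2 + 3.7712·e_1 = (0.6667, 1.2222, 0.2222, 0.8889).
‖u_2‖ = 1.6667, so e_2 = (0.4000, 0.7333, 0.1333, 0.5333).
Qᵀb = (-2.1213, -4.2000).
Back-substitute: x_2 = -4.2000/1.6667 = -2.5200.
x_1 = (-2.1213 + 3.7712·(-2.5200))/4.2426 = -2.7400.

x = (-2.7400, -2.5200)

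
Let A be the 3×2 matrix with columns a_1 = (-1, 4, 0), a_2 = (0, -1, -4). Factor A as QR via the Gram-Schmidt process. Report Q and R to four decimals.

Q = [[-0.2425, -0.0587], [0.9701, -0.0147], [0.0000, -0.9982]], R = [[4.1231, -0.9701], [0.0000, 4.0073]]

a_1 = (-1, 4, 0); ‖a_1‖ = 4.1231, so e_1 = (-0.2425, 0.9701, 0.0000).
e_1·a_2 = (-0.2425)·0 + 0.9701·(-1) + 0.0000·(-4) = -0.9701.
u_2 = a_2 + 0.9701·e_1 = (-0.2353, -0.0588, -4.0000).
‖u_2‖ = 4.0073, so e_2 = (-0.0587, -0.0147, -0.9982).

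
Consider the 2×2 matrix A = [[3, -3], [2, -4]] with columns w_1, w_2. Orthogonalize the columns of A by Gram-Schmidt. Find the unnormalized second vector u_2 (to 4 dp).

u_2 = (0.9231, -1.3846)

w_1 = (3, 2); ‖w_1‖ = 3.6056, so e_1 = (0.8321, 0.5547).
e_1·w_2 = 0.8321·(-3) + 0.5547·(-4) = -4.7150.
u_2 = w_2 + 4.7150·e_1 = (0.9231, -1.3846).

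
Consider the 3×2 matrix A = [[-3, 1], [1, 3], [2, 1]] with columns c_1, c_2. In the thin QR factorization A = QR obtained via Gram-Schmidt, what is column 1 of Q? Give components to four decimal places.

e_1 = (-0.8018, 0.2673, 0.5345)

c_1 = (-3, 1, 2); ‖c_1‖ = 3.7417, so e_1 = (-0.8018, 0.2673, 0.5345).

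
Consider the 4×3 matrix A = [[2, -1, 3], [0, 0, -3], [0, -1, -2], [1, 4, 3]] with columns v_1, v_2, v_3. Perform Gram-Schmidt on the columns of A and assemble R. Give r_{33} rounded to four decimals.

v_1 = (2, 0, 0, 1); ‖v_1‖ = 2.2361, so q_1 = (0.8944, 0.0000, 0.0000, 0.4472).
q_1·v_2 = 0.8944·(-1) + 0.0000·0 + 0.0000·(-1) + 0.4472·4 = 0.8944.
u_2 = v_2 − 0.8944·q_1 = (-1.8000, 0.0000, -1.0000, 3.6000).
‖u_2‖ = 4.1473, so q_2 = (-0.4340, 0.0000, -0.2411, 0.8680).
q_1·v_3 = 0.8944·3 + 0.0000·(-3) + 0.0000·(-2) + 0.4472·3 = 4.0249; q_2·v_3 = (-0.4340)·3 + 0.0000·(-3) + (-0.2411)·(-2) + 0.8680·3 = 1.7843.
u_3 = v_3 − 4.0249·q_1 − 1.7843·q_2 = (0.1744, -3.0000, -1.5698, -0.3488).
r_{33} = ‖u_3‖ = 3.4083.

r_{33} = 3.4083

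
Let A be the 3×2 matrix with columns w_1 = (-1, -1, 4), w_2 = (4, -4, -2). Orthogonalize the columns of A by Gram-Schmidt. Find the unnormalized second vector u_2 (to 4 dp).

u_2 = (3.5556, -4.4444, -0.2222)

w_1 = (-1, -1, 4); ‖w_1‖ = 4.2426, so e_1 = (-0.2357, -0.2357, 0.9428).
e_1·w_2 = (-0.2357)·4 + (-0.2357)·(-4) + 0.9428·(-2) = -1.8856.
u_2 = w_2 + 1.8856·e_1 = (3.5556, -4.4444, -0.2222).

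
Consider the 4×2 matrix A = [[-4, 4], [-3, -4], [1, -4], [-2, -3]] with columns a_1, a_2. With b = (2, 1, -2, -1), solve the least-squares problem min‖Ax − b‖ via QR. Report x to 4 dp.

x = (-0.3499, 0.2509)

a_1 = (-4, -3, 1, -2); ‖a_1‖ = 5.4772, so q_1 = (-0.7303, -0.5477, 0.1826, -0.3651).
q_1·a_2 = (-0.7303)·4 + (-0.5477)·(-4) + 0.1826·(-4) + (-0.3651)·(-3) = -0.3651.
u_2 = a_2 + 0.3651·q_1 = (3.7333, -4.2000, -3.9333, -3.1333).
‖u_2‖ = 7.5410, so q_2 = (0.4951, -0.5570, -0.5216, -0.4155).
Qᵀb = (-2.0083, 1.8919).
Back-substitute: x_2 = 1.8919/7.5410 = 0.2509.
x_1 = (-2.0083 + 0.3651·0.2509)/5.4772 = -0.3499.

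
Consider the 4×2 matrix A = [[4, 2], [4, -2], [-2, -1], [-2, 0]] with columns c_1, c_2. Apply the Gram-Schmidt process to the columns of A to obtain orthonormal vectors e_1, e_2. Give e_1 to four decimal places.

e_1 = (0.6325, 0.6325, -0.3162, -0.3162)

c_1 = (4, 4, -2, -2); ‖c_1‖ = 6.3246, so e_1 = (0.6325, 0.6325, -0.3162, -0.3162).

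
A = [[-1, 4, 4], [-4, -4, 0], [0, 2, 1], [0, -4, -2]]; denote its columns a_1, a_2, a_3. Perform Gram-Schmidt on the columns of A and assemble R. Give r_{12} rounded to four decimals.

q_1 = a_1/‖a_1‖ = (-1, -4, 0, 0)/4.1231 = (-0.2425, -0.9701, 0.0000, 0.0000).
r_{12} = q_1·a_2 = 2.9104.

r_{12} = 2.9104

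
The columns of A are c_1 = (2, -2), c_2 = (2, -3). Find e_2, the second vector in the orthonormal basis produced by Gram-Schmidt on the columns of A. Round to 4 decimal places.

e_1 = c_1/‖c_1‖ = (2, -2)/2.8284 = (0.7071, -0.7071).
r_{12} = e_1·c_2 = 3.5355.
u_2 = c_2 − 3.5355·e_1 = (-0.5000, -0.5000).
‖u_2‖ = 0.7071, so e_2 = (-0.7071, -0.7071).

e_2 = (-0.7071, -0.7071)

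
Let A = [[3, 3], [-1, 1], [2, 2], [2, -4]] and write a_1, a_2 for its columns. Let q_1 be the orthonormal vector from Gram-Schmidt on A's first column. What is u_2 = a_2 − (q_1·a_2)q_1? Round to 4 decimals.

a_1 = (3, -1, 2, 2); ‖a_1‖ = 4.2426, so q_1 = (0.7071, -0.2357, 0.4714, 0.4714).
q_1·a_2 = 0.7071·3 + (-0.2357)·1 + 0.4714·2 + 0.4714·(-4) = 0.9428.
u_2 = a_2 − 0.9428·q_1 = (2.3333, 1.2222, 1.5556, -4.4444).

u_2 = (2.3333, 1.2222, 1.5556, -4.4444)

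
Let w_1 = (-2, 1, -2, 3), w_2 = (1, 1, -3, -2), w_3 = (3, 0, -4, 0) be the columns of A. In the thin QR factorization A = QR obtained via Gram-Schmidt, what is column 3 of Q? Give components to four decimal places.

e_1 = w_1/‖w_1‖ = (-2, 1, -2, 3)/4.2426 = (-0.4714, 0.2357, -0.4714, 0.7071).
r_{12} = e_1·w_2 = -0.2357.
u_2 = w_2 + 0.2357·e_1 = (0.8889, 1.0556, -3.1111, -1.8333).
‖u_2‖ = 3.8658, so e_2 = (0.2299, 0.2730, -0.8048, -0.4742).
r_{13} = e_1·w_3 = 0.4714; r_{23} = e_2·w_3 = 3.9089.
u_3 = w_3 − 0.4714·e_1 − 3.9089·e_2 = (2.3234, -1.1784, -0.6320, 1.5204).
‖u_3‖ = 3.0819, so e_3 = (0.7539, -0.3824, -0.2051, 0.4933).

e_3 = (0.7539, -0.3824, -0.2051, 0.4933)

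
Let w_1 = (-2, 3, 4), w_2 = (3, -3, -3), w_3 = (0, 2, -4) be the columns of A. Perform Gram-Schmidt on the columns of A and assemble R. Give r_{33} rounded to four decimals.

r_{33} = 3.2660

q_1 = w_1/‖w_1‖ = (-2, 3, 4)/5.3852 = (-0.3714, 0.5571, 0.7428).
r_{12} = q_1·w_2 = -5.0138.
u_2 = w_2 + 5.0138·q_1 = (1.1379, -0.2069, 0.7241).
‖u_2‖ = 1.3646, so q_2 = (0.8339, -0.1516, 0.5307).
r_{13} = q_1·w_3 = -1.8570; r_{23} = q_2·w_3 = -2.4259.
u_3 = w_3 + 1.8570·q_1 + 2.4259·q_2 = (1.3333, 2.6667, -1.3333).
r_{33} = ‖u_3‖ = 3.2660.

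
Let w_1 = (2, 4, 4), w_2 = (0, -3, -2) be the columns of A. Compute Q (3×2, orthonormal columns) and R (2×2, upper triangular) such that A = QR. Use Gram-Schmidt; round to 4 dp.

Q = [[0.3333, 0.8085], [0.6667, -0.5659], [0.6667, 0.1617]], R = [[6.0000, -3.3333], [0.0000, 1.3744]]

w_1 = (2, 4, 4); ‖w_1‖ = 6.0000, so e_1 = (0.3333, 0.6667, 0.6667).
e_1·w_2 = 0.3333·0 + 0.6667·(-3) + 0.6667·(-2) = -3.3333.
u_2 = w_2 + 3.3333·e_1 = (1.1111, -0.7778, 0.2222).
‖u_2‖ = 1.3744, so e_2 = (0.8085, -0.5659, 0.1617).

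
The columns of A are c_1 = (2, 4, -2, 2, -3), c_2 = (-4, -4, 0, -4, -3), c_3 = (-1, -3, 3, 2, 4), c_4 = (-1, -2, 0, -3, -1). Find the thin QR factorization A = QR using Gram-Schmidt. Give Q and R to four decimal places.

Q = [[0.3288, -0.4219, -0.3263, 0.7546], [0.6576, -0.2316, -0.2749, -0.3984], [-0.3288, -0.1903, 0.3244, 0.3784], [0.3288, -0.4219, 0.8011, -0.0974], [-0.4932, -0.7445, -0.2664, -0.3452]], R = [[6.0828, -3.7812, -4.6032, -2.1372], [0.0000, 6.5347, -3.2756, 2.8951], [0.0000, 0.0000, 2.6610, -1.2606], [0.0000, 0.0000, 0.0000, 0.6794]]

c_1 = (2, 4, -2, 2, -3); ‖c_1‖ = 6.0828, so e_1 = (0.3288, 0.6576, -0.3288, 0.3288, -0.4932).
e_1·c_2 = 0.3288·(-4) + 0.6576·(-4) + (-0.3288)·0 + 0.3288·(-4) + (-0.4932)·(-3) = -3.7812.
u_2 = c_2 + 3.7812·e_1 = (-2.7568, -1.5135, -1.2432, -2.7568, -4.8649).
‖u_2‖ = 6.5347, so e_2 = (-0.4219, -0.2316, -0.1903, -0.4219, -0.7445).
e_1·c_3 = 0.3288·(-1) + 0.6576·(-3) + (-0.3288)·3 + 0.3288·2 + (-0.4932)·4 = -4.6032; e_2·c_3 = (-0.4219)·(-1) + (-0.2316)·(-3) + (-0.1903)·3 + (-0.4219)·2 + (-0.7445)·4 = -3.2756.
u_3 = c_3 + 4.6032·e_1 + 3.2756·e_2 = (-0.8684, -0.7316, 0.8633, 2.1316, -0.7089).
‖u_3‖ = 2.6610, so e_3 = (-0.3263, -0.2749, 0.3244, 0.8011, -0.2664).
e_1·c_4 = 0.3288·(-1) + 0.6576·(-2) + (-0.3288)·0 + 0.3288·(-3) + (-0.4932)·(-1) = -2.1372; e_2·c_4 = (-0.4219)·(-1) + (-0.2316)·(-2) + (-0.1903)·0 + (-0.4219)·(-3) + (-0.7445)·(-1) = 2.8951; e_3·c_4 = (-0.3263)·(-1) + (-0.2749)·(-2) + 0.3244·0 + 0.8011·(-3) + (-0.2664)·(-1) = -1.2606.
u_4 = c_4 + 2.1372·e_1 − 2.8951·e_2 + 1.2606·e_3 = (0.5127, -0.2706, 0.2571, -0.0661, -0.2345).
‖u_4‖ = 0.6794, so e_4 = (0.7546, -0.3984, 0.3784, -0.0974, -0.3452).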